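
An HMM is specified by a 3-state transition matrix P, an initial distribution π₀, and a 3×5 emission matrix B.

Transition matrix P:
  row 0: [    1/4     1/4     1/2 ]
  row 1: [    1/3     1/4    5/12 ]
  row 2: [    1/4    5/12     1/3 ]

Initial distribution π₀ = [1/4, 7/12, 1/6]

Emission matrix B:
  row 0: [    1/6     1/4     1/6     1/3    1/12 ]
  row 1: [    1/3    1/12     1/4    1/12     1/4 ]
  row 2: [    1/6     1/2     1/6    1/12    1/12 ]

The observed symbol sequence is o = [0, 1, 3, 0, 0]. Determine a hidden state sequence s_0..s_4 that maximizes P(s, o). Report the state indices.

path = [1, 2, 0, 2, 1]

t=0: δ = [4.167e-02, 1.944e-01, 2.778e-02]  (obs o_0=0)
t=1: δ = [1.620e-02, 4.051e-03, 4.051e-02]  ψ = [1, 1, 1]  (obs o_1=1)
t=2: δ = [3.376e-03, 1.407e-03, 1.125e-03]  ψ = [2, 2, 2]  (obs o_2=3)
t=3: δ = [1.407e-04, 2.813e-04, 2.813e-04]  ψ = [0, 0, 0]  (obs o_3=0)
t=4: δ = [1.563e-05, 3.907e-05, 1.954e-05]  ψ = [1, 2, 1]  (obs o_4=0)
backtrack: best end state = 1; path = [1, 2, 0, 2, 1]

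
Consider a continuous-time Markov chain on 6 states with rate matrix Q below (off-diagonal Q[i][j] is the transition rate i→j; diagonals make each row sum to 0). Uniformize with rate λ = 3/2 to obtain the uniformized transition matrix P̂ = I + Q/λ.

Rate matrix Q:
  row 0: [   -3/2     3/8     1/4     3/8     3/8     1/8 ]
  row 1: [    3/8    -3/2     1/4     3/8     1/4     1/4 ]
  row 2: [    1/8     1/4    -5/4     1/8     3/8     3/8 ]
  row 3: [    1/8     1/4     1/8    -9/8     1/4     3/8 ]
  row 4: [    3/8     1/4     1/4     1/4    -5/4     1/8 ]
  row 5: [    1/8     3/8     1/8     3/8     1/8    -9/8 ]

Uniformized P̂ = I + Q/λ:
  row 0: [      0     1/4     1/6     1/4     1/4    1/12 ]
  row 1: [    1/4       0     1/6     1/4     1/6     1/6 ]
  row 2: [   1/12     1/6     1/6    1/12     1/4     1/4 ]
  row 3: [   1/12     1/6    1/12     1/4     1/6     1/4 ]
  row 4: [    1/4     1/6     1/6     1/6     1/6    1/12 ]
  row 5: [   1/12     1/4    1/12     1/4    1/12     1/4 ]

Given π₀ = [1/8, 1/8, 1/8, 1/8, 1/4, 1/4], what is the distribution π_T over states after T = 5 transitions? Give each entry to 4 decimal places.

t=0: π = [0.1250, 0.1250, 0.1250, 0.1250, 0.2500, 0.2500]
t=1: π = [0.1354, 0.1771, 0.1354, 0.2083, 0.1667, 0.1771]
t=2: π = [0.1293, 0.1632, 0.1345, 0.2135, 0.1745, 0.1849]
t=3: π = [0.1288, 0.1657, 0.1335, 0.2130, 0.1732, 0.1858]
t=4: π = [0.1291, 0.1653, 0.1334, 0.2133, 0.1730, 0.1858]
t=5: π = [0.1290, 0.1654, 0.1334, 0.2133, 0.1731, 0.1859]

π = [0.1290, 0.1654, 0.1334, 0.2133, 0.1731, 0.1859]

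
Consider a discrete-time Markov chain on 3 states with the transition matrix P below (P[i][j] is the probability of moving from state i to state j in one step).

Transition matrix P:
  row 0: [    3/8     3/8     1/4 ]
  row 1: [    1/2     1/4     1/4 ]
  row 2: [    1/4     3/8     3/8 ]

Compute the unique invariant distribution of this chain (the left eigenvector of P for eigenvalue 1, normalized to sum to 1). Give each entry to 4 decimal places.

π = [0.3810, 0.3333, 0.2857]

Balance equations π_j = Σ_i π_i·P[i][j]:
  π_0 = 3/8·π_0 + 1/2·π_1 + 1/4·π_2
  π_1 = 3/8·π_0 + 1/4·π_1 + 3/8·π_2
  normalize: π_0 + π_1 + π_2 = 1
Solving the linear system gives exactly π = [8/21, 1/3, 2/7].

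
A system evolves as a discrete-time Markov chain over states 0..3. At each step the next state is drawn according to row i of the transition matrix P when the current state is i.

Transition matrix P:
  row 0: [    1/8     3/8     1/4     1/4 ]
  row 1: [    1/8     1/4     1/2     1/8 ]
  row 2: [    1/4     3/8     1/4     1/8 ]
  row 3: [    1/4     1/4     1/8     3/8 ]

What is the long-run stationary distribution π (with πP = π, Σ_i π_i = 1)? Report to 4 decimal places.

π = [0.1876, 0.3113, 0.3031, 0.1979]

Balance equations π_j = Σ_i π_i·P[i][j]:
  π_0 = 1/8·π_0 + 1/8·π_1 + 1/4·π_2 + 1/4·π_3
  π_1 = 3/8·π_0 + 1/4·π_1 + 3/8·π_2 + 1/4·π_3
  π_2 = 1/4·π_0 + 1/2·π_1 + 1/4·π_2 + 1/8·π_3
  normalize: π_0 + π_1 + π_2 + π_3 = 1
Solving the linear system gives exactly π = [91/485, 151/485, 147/485, 96/485].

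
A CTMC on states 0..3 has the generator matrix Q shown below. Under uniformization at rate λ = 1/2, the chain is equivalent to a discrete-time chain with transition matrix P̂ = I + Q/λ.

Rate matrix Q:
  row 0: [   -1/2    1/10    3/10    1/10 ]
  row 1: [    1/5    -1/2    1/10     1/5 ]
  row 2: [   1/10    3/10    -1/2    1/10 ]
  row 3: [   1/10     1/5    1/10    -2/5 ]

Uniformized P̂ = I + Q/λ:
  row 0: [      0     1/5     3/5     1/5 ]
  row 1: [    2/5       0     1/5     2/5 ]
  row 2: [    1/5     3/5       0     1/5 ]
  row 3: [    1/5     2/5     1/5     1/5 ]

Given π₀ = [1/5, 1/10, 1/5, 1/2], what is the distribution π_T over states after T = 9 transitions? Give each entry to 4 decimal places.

π = [0.2149, 0.2891, 0.2382, 0.2578]

t=0: π = [0.2000, 0.1000, 0.2000, 0.5000]
t=1: π = [0.1800, 0.3600, 0.2400, 0.2200]
t=2: π = [0.2360, 0.2680, 0.2240, 0.2720]
t=3: π = [0.2064, 0.2904, 0.2496, 0.2536]
t=4: π = [0.2168, 0.2925, 0.2326, 0.2581]
t=5: π = [0.2151, 0.2862, 0.2402, 0.2585]
t=6: π = [0.2142, 0.2905, 0.2380, 0.2572]
t=7: π = [0.2153, 0.2885, 0.2381, 0.2581]
t=8: π = [0.2147, 0.2891, 0.2385, 0.2577]
t=9: π = [0.2149, 0.2891, 0.2382, 0.2578]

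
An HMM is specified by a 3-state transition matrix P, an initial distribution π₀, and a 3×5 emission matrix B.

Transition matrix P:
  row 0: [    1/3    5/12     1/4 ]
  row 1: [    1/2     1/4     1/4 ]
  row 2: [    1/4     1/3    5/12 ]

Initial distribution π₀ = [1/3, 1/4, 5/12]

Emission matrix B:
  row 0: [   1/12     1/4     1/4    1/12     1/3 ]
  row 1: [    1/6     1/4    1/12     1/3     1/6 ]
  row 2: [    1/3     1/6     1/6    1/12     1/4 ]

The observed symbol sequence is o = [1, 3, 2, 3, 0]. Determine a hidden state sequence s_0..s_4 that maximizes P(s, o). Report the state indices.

path = [0, 1, 0, 1, 2]

t=0: δ = [8.333e-02, 6.250e-02, 6.944e-02]  (obs o_0=1)
t=1: δ = [2.604e-03, 1.157e-02, 2.411e-03]  ψ = [1, 0, 2]  (obs o_1=3)
t=2: δ = [1.447e-03, 2.411e-04, 4.823e-04]  ψ = [1, 1, 1]  (obs o_2=2)
t=3: δ = [4.019e-05, 2.009e-04, 3.014e-05]  ψ = [0, 0, 0]  (obs o_3=3)
t=4: δ = [8.372e-06, 8.372e-06, 1.674e-05]  ψ = [1, 1, 1]  (obs o_4=0)
backtrack: best end state = 2; path = [0, 1, 0, 1, 2]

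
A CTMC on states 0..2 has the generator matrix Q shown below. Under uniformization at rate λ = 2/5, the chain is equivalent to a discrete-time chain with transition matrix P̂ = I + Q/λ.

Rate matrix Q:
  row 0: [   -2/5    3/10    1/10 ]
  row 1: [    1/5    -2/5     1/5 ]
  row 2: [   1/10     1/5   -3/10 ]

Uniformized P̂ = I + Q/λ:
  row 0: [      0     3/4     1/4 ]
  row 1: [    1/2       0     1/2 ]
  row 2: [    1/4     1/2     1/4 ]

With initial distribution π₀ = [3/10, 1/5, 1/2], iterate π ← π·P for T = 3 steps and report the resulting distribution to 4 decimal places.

t=0: π = [0.3000, 0.2000, 0.5000]
t=1: π = [0.2250, 0.4750, 0.3000]
t=2: π = [0.3125, 0.3188, 0.3688]
t=3: π = [0.2516, 0.4188, 0.3297]

π = [0.2516, 0.4188, 0.3297]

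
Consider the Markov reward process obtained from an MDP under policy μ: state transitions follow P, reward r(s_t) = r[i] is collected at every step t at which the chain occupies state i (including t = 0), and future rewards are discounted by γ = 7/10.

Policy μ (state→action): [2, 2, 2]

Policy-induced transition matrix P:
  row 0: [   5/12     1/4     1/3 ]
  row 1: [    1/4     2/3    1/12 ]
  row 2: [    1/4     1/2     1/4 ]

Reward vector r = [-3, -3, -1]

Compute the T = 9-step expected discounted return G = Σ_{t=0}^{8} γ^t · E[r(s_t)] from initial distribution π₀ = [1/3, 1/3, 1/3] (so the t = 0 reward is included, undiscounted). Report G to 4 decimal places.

G = -8.0414

t=0: π = [0.3333, 0.3333, 0.3333], E[r] = -2.3333, γ^t·E[r] = -2.333333, running G = -2.333333
t=1: π = [0.3056, 0.4722, 0.2222], E[r] = -2.5556, γ^t·E[r] = -1.788889, running G = -4.122222
t=2: π = [0.3009, 0.5023, 0.1968], E[r] = -2.6065, γ^t·E[r] = -1.277176, running G = -5.399398
t=3: π = [0.3002, 0.5085, 0.1914], E[r] = -2.6173, γ^t·E[r] = -0.897728, running G = -6.297127
t=4: π = [0.3000, 0.5097, 0.1903], E[r] = -2.6195, γ^t·E[r] = -0.628935, running G = -6.926061
t=5: π = [0.3000, 0.5099, 0.1901], E[r] = -2.6199, γ^t·E[r] = -0.440326, running G = -7.366388
t=6: π = [0.3000, 0.5100, 0.1900], E[r] = -2.6200, γ^t·E[r] = -0.308238, running G = -7.674626
t=7: π = [0.3000, 0.5100, 0.1900], E[r] = -2.6200, γ^t·E[r] = -0.215768, running G = -7.890394
t=8: π = [0.3000, 0.5100, 0.1900], E[r] = -2.6200, γ^t·E[r] = -0.151038, running G = -8.041432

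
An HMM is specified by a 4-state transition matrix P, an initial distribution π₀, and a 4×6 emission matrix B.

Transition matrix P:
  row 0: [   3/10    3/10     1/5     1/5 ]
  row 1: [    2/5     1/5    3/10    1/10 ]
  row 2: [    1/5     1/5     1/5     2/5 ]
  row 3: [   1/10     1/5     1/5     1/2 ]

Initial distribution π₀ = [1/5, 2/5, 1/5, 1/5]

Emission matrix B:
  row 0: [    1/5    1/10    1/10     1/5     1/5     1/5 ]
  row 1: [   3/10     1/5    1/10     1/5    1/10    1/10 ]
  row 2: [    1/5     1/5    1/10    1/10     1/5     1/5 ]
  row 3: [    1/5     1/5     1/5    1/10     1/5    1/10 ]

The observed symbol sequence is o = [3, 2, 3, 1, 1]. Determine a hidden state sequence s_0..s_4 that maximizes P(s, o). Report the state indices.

t=0: δ = [4.000e-02, 8.000e-02, 2.000e-02, 2.000e-02]  (obs o_0=3)
t=1: δ = [3.200e-03, 1.600e-03, 2.400e-03, 2.000e-03]  ψ = [1, 1, 1, 3]  (obs o_1=2)
t=2: δ = [1.920e-04, 1.920e-04, 6.400e-05, 1.000e-04]  ψ = [0, 0, 0, 3]  (obs o_2=3)
t=3: δ = [7.680e-06, 1.152e-05, 1.152e-05, 1.000e-05]  ψ = [1, 0, 1, 3]  (obs o_3=1)
t=4: δ = [4.608e-07, 4.608e-07, 6.912e-07, 1.000e-06]  ψ = [1, 0, 1, 3]  (obs o_4=1)
backtrack: best end state = 3; path = [3, 3, 3, 3, 3]

path = [3, 3, 3, 3, 3]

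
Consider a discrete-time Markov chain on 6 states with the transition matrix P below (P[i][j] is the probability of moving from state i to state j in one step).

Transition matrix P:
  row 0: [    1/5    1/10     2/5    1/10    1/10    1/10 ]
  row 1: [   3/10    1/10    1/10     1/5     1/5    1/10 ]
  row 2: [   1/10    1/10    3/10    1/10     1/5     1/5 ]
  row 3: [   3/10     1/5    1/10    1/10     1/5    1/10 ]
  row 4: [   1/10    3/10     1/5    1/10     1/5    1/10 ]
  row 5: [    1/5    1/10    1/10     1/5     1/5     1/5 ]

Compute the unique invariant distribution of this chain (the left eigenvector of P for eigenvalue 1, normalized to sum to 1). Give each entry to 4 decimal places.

Balance equations π_j = Σ_i π_i·P[i][j]:
  π_0 = 1/5·π_0 + 3/10·π_1 + 1/10·π_2 + 3/10·π_3 + 1/10·π_4 + 1/5·π_5
  π_1 = 1/10·π_0 + 1/10·π_1 + 1/10·π_2 + 1/5·π_3 + 3/10·π_4 + 1/10·π_5
  π_2 = 2/5·π_0 + 1/10·π_1 + 3/10·π_2 + 1/10·π_3 + 1/5·π_4 + 1/10·π_5
  π_3 = 1/10·π_0 + 1/5·π_1 + 1/10·π_2 + 1/10·π_3 + 1/10·π_4 + 1/5·π_5
  π_4 = 1/10·π_0 + 1/5·π_1 + 1/5·π_2 + 1/5·π_3 + 1/5·π_4 + 1/5·π_5
  normalize: π_0 + π_1 + π_2 + π_3 + π_4 + π_5 = 1
Solving the linear system gives exactly π = [1564/8327, 13656/91597, 1816/8327, 11765/91597, 1509/8327, 1127/8327].

π = [0.1878, 0.1491, 0.2181, 0.1284, 0.1812, 0.1353]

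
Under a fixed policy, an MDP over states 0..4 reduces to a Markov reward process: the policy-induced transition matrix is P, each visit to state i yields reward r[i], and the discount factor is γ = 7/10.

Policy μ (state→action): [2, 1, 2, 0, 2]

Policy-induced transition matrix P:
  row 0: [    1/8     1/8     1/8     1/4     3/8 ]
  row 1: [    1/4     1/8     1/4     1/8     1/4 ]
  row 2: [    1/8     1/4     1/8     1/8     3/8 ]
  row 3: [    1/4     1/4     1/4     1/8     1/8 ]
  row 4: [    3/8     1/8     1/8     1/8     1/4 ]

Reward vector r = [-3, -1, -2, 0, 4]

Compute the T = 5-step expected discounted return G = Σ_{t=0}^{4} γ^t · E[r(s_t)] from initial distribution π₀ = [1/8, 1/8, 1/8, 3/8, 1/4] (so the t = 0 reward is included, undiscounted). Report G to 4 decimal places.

G = -0.0725

t=0: π = [0.1250, 0.1250, 0.1250, 0.3750, 0.2500], E[r] = 0.2500, γ^t·E[r] = 0.250000, running G = 0.250000
t=1: π = [0.2500, 0.1875, 0.1875, 0.1406, 0.2344], E[r] = -0.3750, γ^t·E[r] = -0.262500, running G = -0.012500
t=2: π = [0.2246, 0.1660, 0.1660, 0.1563, 0.2871], E[r] = -0.0234, γ^t·E[r] = -0.011484, running G = -0.023984
t=3: π = [0.2371, 0.1653, 0.1653, 0.1531, 0.2793], E[r] = -0.0898, γ^t·E[r] = -0.030816, running G = -0.054801
t=4: π = [0.2346, 0.1648, 0.1648, 0.1546, 0.2812], E[r] = -0.0736, γ^t·E[r] = -0.017673, running G = -0.072474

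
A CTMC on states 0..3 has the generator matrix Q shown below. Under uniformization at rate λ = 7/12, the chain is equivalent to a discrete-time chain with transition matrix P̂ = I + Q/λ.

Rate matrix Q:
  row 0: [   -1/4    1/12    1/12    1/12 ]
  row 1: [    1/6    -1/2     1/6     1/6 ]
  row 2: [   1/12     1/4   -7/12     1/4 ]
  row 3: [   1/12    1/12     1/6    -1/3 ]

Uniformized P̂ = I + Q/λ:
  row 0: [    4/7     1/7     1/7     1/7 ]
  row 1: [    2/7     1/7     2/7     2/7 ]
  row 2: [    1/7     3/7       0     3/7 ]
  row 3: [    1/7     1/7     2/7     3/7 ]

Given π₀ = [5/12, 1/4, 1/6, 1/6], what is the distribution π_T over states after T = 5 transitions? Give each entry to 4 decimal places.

π = [0.3008, 0.1966, 0.1887, 0.3139]

t=0: π = [0.4167, 0.2500, 0.1667, 0.1667]
t=1: π = [0.3571, 0.1905, 0.1786, 0.2738]
t=2: π = [0.3231, 0.1939, 0.1837, 0.2993]
t=3: π = [0.3090, 0.1953, 0.1871, 0.3086]
t=4: π = [0.3032, 0.1963, 0.1881, 0.3124]
t=5: π = [0.3008, 0.1966, 0.1887, 0.3139]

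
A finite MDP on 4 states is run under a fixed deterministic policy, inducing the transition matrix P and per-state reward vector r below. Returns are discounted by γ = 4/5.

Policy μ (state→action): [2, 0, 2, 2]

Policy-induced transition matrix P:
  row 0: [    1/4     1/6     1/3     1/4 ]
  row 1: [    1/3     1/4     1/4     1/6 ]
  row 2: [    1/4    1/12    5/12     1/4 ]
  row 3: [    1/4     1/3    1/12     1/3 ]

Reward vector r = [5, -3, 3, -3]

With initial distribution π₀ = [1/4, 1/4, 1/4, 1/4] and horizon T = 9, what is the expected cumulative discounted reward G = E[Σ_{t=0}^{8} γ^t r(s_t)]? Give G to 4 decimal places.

t=0: π = [0.2500, 0.2500, 0.2500, 0.2500], E[r] = 0.5000, γ^t·E[r] = 0.500000, running G = 0.500000
t=1: π = [0.2708, 0.2083, 0.2708, 0.2500], E[r] = 0.7917, γ^t·E[r] = 0.633333, running G = 1.133333
t=2: π = [0.2674, 0.2031, 0.2760, 0.2535], E[r] = 0.7951, γ^t·E[r] = 0.508889, running G = 1.642222
t=3: π = [0.2669, 0.2028, 0.2760, 0.2542], E[r] = 0.7917, γ^t·E[r] = 0.405333, running G = 2.047556
t=4: π = [0.2669, 0.2029, 0.2759, 0.2543], E[r] = 0.7905, γ^t·E[r] = 0.323802, running G = 2.371358
t=5: π = [0.2669, 0.2030, 0.2758, 0.2543], E[r] = 0.7903, γ^t·E[r] = 0.258980, running G = 2.630338
t=6: π = [0.2669, 0.2030, 0.2758, 0.2543], E[r] = 0.7903, γ^t·E[r] = 0.207180, running G = 2.837519
t=7: π = [0.2669, 0.2030, 0.2758, 0.2543], E[r] = 0.7903, γ^t·E[r] = 0.165745, running G = 3.003263
t=8: π = [0.2669, 0.2030, 0.2758, 0.2543], E[r] = 0.7903, γ^t·E[r] = 0.132596, running G = 3.135860

G = 3.1359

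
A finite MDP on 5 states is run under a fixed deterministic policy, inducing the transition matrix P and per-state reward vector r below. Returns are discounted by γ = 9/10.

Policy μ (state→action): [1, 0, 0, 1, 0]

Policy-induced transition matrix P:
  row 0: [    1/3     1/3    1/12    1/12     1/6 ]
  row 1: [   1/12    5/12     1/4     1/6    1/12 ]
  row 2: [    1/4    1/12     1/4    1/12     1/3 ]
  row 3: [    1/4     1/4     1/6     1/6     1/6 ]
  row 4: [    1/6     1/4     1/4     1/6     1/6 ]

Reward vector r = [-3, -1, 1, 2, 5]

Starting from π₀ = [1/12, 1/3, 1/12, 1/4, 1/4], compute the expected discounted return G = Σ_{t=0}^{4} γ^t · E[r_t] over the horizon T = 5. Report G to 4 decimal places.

t=0: π = [0.0833, 0.3333, 0.0833, 0.2500, 0.2500], E[r] = 1.2500, γ^t·E[r] = 1.250000, running G = 1.250000
t=1: π = [0.1806, 0.2986, 0.2153, 0.1528, 0.1528], E[r] = 0.4444, γ^t·E[r] = 0.400000, running G = 1.650000
t=2: π = [0.2025, 0.2789, 0.2072, 0.1337, 0.1777], E[r] = 0.4763, γ^t·E[r] = 0.385781, running G = 2.035781
t=3: π = [0.2056, 0.2788, 0.2051, 0.1325, 0.1780], E[r] = 0.4643, γ^t·E[r] = 0.338484, running G = 2.374266
t=4: π = [0.2058, 0.2794, 0.2047, 0.1324, 0.1776], E[r] = 0.4607, γ^t·E[r] = 0.302289, running G = 2.676555

G = 2.6766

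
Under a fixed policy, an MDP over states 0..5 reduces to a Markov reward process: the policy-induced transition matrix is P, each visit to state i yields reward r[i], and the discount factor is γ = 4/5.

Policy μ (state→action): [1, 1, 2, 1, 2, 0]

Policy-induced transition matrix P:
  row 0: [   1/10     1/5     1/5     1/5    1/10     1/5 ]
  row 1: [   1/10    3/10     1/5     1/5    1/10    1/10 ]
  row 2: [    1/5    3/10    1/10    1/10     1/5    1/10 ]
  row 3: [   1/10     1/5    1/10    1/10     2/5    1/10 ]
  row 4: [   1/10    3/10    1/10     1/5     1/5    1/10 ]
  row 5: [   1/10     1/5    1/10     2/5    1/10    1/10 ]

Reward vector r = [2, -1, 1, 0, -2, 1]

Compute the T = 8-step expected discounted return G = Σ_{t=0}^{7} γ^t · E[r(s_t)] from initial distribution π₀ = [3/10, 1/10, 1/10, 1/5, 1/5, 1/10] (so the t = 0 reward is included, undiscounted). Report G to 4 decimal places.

G = -0.1875

t=0: π = [0.3000, 0.1000, 0.1000, 0.2000, 0.2000, 0.1000], E[r] = 0.3000, γ^t·E[r] = 0.300000, running G = 0.300000
t=1: π = [0.1100, 0.2400, 0.1400, 0.1900, 0.1900, 0.1300], E[r] = -0.1300, γ^t·E[r] = -0.104000, running G = 0.196000
t=2: π = [0.1140, 0.2570, 0.1350, 0.1930, 0.1900, 0.1110], E[r] = -0.1630, γ^t·E[r] = -0.104320, running G = 0.091680
t=3: π = [0.1135, 0.2582, 0.1371, 0.1894, 0.1904, 0.1114], E[r] = -0.1635, γ^t·E[r] = -0.083712, running G = 0.007968
t=4: π = [0.1137, 0.2586, 0.1372, 0.1896, 0.1896, 0.1114], E[r] = -0.1618, γ^t·E[r] = -0.066261, running G = -0.058293
t=5: π = [0.1137, 0.2585, 0.1372, 0.1896, 0.1896, 0.1114], E[r] = -0.1616, γ^t·E[r] = -0.052961, running G = -0.111254
t=6: π = [0.1137, 0.2585, 0.1372, 0.1896, 0.1896, 0.1114], E[r] = -0.1616, γ^t·E[r] = -0.042363, running G = -0.153617
t=7: π = [0.1137, 0.2585, 0.1372, 0.1896, 0.1896, 0.1114], E[r] = -0.1616, γ^t·E[r] = -0.033890, running G = -0.187507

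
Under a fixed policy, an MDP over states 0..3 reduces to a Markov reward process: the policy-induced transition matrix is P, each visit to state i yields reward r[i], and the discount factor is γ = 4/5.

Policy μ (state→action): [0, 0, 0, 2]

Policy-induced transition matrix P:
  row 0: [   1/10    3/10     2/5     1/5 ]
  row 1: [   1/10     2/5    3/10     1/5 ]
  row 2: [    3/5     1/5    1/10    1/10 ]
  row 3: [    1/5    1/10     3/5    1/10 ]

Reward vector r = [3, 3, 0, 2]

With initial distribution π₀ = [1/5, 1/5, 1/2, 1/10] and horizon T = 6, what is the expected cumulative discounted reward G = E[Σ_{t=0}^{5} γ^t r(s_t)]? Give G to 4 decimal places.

G = 6.6725

t=0: π = [0.2000, 0.2000, 0.5000, 0.1000], E[r] = 1.4000, γ^t·E[r] = 1.400000, running G = 1.400000
t=1: π = [0.3600, 0.2500, 0.2500, 0.1400], E[r] = 2.1100, γ^t·E[r] = 1.688000, running G = 3.088000
t=2: π = [0.2390, 0.2720, 0.3280, 0.1610], E[r] = 1.8550, γ^t·E[r] = 1.187200, running G = 4.275200
t=3: π = [0.2801, 0.2622, 0.3066, 0.1511], E[r] = 1.9291, γ^t·E[r] = 0.987699, running G = 5.262899
t=4: π = [0.2684, 0.2653, 0.3120, 0.1542], E[r] = 1.9097, γ^t·E[r] = 0.782217, running G = 6.045116
t=5: π = [0.2714, 0.2645, 0.3107, 0.1534], E[r] = 1.9145, γ^t·E[r] = 0.627346, running G = 6.672462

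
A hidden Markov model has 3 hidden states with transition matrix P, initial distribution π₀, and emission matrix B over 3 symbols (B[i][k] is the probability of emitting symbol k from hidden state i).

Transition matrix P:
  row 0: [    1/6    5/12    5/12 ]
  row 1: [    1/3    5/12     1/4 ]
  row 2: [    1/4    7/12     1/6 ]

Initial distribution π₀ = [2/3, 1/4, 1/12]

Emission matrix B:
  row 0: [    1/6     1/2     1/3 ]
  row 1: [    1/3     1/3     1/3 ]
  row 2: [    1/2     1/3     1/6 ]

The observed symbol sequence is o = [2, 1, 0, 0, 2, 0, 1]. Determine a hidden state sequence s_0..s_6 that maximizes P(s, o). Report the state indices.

t=0: δ = [2.222e-01, 8.333e-02, 1.389e-02]  (obs o_0=2)
t=1: δ = [1.852e-02, 3.086e-02, 3.086e-02]  ψ = [0, 0, 0]  (obs o_1=1)
t=2: δ = [1.715e-03, 6.001e-03, 3.858e-03]  ψ = [1, 2, 0]  (obs o_2=0)
t=3: δ = [3.334e-04, 8.335e-04, 7.502e-04]  ψ = [1, 1, 1]  (obs o_3=0)
t=4: δ = [9.261e-05, 1.459e-04, 3.473e-05]  ψ = [1, 2, 1]  (obs o_4=2)
t=5: δ = [8.104e-06, 2.026e-05, 1.929e-05]  ψ = [1, 1, 0]  (obs o_5=0)
t=6: δ = [3.377e-06, 3.752e-06, 1.688e-06]  ψ = [1, 2, 1]  (obs o_6=1)
backtrack: best end state = 1; path = [0, 2, 1, 1, 0, 2, 1]

path = [0, 2, 1, 1, 0, 2, 1]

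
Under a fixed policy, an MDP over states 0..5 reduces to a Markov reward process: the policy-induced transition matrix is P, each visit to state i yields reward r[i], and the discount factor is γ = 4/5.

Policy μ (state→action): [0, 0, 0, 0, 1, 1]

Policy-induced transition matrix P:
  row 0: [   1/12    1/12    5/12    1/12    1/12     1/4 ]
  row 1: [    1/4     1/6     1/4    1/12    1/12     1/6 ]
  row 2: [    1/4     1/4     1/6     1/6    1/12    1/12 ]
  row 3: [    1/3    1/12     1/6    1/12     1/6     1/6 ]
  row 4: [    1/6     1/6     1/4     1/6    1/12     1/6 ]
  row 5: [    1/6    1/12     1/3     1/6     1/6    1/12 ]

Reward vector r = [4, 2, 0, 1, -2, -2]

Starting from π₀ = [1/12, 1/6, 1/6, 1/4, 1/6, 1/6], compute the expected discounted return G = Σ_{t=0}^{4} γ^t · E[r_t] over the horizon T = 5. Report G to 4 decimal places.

t=0: π = [0.0833, 0.1667, 0.1667, 0.2500, 0.1667, 0.1667], E[r] = 0.2500, γ^t·E[r] = 0.250000, running G = 0.250000
t=1: π = [0.2292, 0.1389, 0.2431, 0.1250, 0.1181, 0.1458], E[r] = 0.7917, γ^t·E[r] = 0.633333, running G = 0.883333
t=2: π = [0.2002, 0.1453, 0.2697, 0.1256, 0.1059, 0.1534], E[r] = 0.6985, γ^t·E[r] = 0.447037, running G = 1.330370
t=3: π = [0.2055, 0.1492, 0.2632, 0.1274, 0.1066, 0.1481], E[r] = 0.7384, γ^t·E[r] = 0.378074, running G = 1.708444
t=4: π = [0.2051, 0.1485, 0.2640, 0.1265, 0.1063, 0.1495], E[r] = 0.7325, γ^t·E[r] = 0.300031, running G = 2.008476

G = 2.0085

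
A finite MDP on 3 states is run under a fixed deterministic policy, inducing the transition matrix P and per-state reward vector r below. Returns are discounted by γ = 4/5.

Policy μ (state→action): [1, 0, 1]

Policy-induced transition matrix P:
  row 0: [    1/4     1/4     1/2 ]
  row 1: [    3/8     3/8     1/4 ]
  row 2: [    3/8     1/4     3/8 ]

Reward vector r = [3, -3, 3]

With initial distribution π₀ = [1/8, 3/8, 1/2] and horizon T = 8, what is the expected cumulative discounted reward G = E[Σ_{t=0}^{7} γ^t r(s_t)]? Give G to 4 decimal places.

G = 4.7548

t=0: π = [0.1250, 0.3750, 0.5000], E[r] = 0.7500, γ^t·E[r] = 0.750000, running G = 0.750000
t=1: π = [0.3594, 0.2969, 0.3438], E[r] = 1.2188, γ^t·E[r] = 0.975000, running G = 1.725000
t=2: π = [0.3301, 0.2871, 0.3828], E[r] = 1.2773, γ^t·E[r] = 0.817500, running G = 2.542500
t=3: π = [0.3337, 0.2859, 0.3804], E[r] = 1.2847, γ^t·E[r] = 0.657750, running G = 3.200250
t=4: π = [0.3333, 0.2857, 0.3810], E[r] = 1.2856, γ^t·E[r] = 0.526575, running G = 3.726825
t=5: π = [0.3333, 0.2857, 0.3809], E[r] = 1.2857, γ^t·E[r] = 0.421298, running G = 4.148123
t=6: π = [0.3333, 0.2857, 0.3810], E[r] = 1.2857, γ^t·E[r] = 0.337042, running G = 4.485164
t=7: π = [0.3333, 0.2857, 0.3810], E[r] = 1.2857, γ^t·E[r] = 0.269634, running G = 4.754798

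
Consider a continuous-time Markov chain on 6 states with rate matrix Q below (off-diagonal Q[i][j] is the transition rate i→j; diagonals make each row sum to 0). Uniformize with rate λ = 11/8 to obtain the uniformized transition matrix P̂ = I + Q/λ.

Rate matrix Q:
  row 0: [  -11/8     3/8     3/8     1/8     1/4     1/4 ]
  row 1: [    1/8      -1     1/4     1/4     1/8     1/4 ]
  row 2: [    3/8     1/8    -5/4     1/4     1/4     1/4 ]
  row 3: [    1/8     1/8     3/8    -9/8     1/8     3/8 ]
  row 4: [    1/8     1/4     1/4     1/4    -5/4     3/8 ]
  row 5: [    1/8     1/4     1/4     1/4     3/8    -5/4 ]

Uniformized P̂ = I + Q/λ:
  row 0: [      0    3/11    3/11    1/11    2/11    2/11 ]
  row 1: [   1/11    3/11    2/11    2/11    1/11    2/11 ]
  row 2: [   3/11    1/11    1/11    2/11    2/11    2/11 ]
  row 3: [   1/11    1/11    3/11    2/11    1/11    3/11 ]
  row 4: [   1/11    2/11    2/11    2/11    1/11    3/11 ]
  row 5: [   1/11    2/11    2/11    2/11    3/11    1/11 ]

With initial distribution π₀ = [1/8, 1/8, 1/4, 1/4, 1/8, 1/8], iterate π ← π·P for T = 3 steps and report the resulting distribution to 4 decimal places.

t=0: π = [0.1250, 0.1250, 0.2500, 0.2500, 0.1250, 0.1250]
t=1: π = [0.1250, 0.1591, 0.1932, 0.1705, 0.1477, 0.2045]
t=2: π = [0.1147, 0.1746, 0.1911, 0.1705, 0.1570, 0.1921]
t=3: π = [0.1152, 0.1752, 0.1904, 0.1714, 0.1536, 0.1941]

π = [0.1152, 0.1752, 0.1904, 0.1714, 0.1536, 0.1941]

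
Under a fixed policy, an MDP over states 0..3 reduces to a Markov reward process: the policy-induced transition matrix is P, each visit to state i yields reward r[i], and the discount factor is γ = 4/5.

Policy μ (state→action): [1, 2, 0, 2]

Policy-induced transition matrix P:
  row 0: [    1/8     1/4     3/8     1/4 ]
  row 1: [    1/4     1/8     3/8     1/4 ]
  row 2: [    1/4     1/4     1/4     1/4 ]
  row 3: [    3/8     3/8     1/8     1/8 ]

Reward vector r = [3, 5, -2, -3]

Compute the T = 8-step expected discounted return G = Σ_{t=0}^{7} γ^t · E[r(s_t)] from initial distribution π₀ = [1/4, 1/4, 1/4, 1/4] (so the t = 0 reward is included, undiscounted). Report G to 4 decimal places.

t=0: π = [0.2500, 0.2500, 0.2500, 0.2500], E[r] = 0.7500, γ^t·E[r] = 0.750000, running G = 0.750000
t=1: π = [0.2500, 0.2500, 0.2813, 0.2188], E[r] = 0.7813, γ^t·E[r] = 0.625000, running G = 1.375000
t=2: π = [0.2461, 0.2461, 0.2852, 0.2227], E[r] = 0.7305, γ^t·E[r] = 0.467500, running G = 1.842500
t=3: π = [0.2471, 0.2471, 0.2837, 0.2222], E[r] = 0.7427, γ^t·E[r] = 0.380250, running G = 2.222750
t=4: π = [0.2469, 0.2469, 0.2840, 0.2222], E[r] = 0.7404, γ^t·E[r] = 0.303275, running G = 2.526025
t=5: π = [0.2469, 0.2469, 0.2839, 0.2222], E[r] = 0.7408, γ^t·E[r] = 0.242743, running G = 2.768768
t=6: π = [0.2469, 0.2469, 0.2840, 0.2222], E[r] = 0.7407, γ^t·E[r] = 0.194179, running G = 2.962946
t=7: π = [0.2469, 0.2469, 0.2840, 0.2222], E[r] = 0.7407, γ^t·E[r] = 0.155345, running G = 3.118291

G = 3.1183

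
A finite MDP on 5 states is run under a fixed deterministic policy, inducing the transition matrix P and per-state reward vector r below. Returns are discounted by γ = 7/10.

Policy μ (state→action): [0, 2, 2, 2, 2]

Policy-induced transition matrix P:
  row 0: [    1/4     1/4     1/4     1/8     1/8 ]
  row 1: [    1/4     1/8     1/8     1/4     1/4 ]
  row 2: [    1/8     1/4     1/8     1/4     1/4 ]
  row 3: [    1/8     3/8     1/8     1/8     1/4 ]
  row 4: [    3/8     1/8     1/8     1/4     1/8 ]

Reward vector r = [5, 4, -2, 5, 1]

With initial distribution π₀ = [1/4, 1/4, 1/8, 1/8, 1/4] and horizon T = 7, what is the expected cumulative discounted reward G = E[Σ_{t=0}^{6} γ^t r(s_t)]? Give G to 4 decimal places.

t=0: π = [0.2500, 0.2500, 0.1250, 0.1250, 0.2500], E[r] = 2.8750, γ^t·E[r] = 2.875000, running G = 2.875000
t=1: π = [0.2500, 0.2031, 0.1563, 0.2031, 0.1875], E[r] = 2.9531, γ^t·E[r] = 2.067188, running G = 4.942188
t=2: π = [0.2285, 0.2266, 0.1563, 0.1934, 0.1953], E[r] = 2.8984, γ^t·E[r] = 1.420234, running G = 6.362422
t=3: π = [0.2307, 0.2214, 0.1536, 0.1973, 0.1970], E[r] = 2.9155, γ^t·E[r] = 1.000026, running G = 7.362448
t=4: π = [0.2308, 0.2224, 0.1538, 0.1965, 0.1965], E[r] = 2.9146, γ^t·E[r] = 0.699806, running G = 8.062253
t=5: π = [0.2308, 0.2222, 0.1538, 0.1966, 0.1966], E[r] = 2.9145, γ^t·E[r] = 0.489844, running G = 8.552097
t=6: π = [0.2308, 0.2222, 0.1538, 0.1966, 0.1966], E[r] = 2.9145, γ^t·E[r] = 0.342891, running G = 8.894989

G = 8.8950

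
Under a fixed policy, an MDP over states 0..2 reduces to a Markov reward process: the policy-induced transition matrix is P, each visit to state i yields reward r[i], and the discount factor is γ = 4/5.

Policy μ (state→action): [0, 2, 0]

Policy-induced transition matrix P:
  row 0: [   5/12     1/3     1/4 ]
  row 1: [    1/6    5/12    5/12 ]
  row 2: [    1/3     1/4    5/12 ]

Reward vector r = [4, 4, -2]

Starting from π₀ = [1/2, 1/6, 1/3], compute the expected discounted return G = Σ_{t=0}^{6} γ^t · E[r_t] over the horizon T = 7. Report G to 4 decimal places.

t=0: π = [0.5000, 0.1667, 0.3333], E[r] = 2.0000, γ^t·E[r] = 2.000000, running G = 2.000000
t=1: π = [0.3472, 0.3194, 0.3333], E[r] = 2.0000, γ^t·E[r] = 1.600000, running G = 3.600000
t=2: π = [0.3090, 0.3322, 0.3588], E[r] = 1.8472, γ^t·E[r] = 1.182222, running G = 4.782222
t=3: π = [0.3037, 0.3311, 0.3652], E[r] = 1.8090, γ^t·E[r] = 0.926222, running G = 5.708444
t=4: π = [0.3035, 0.3305, 0.3660], E[r] = 1.8037, γ^t·E[r] = 0.738805, running G = 6.447249
t=5: π = [0.3035, 0.3304, 0.3661], E[r] = 1.8035, γ^t·E[r] = 0.590957, running G = 7.038206
t=6: π = [0.3036, 0.3304, 0.3661], E[r] = 1.8035, γ^t·E[r] = 0.472787, running G = 7.510993

G = 7.5110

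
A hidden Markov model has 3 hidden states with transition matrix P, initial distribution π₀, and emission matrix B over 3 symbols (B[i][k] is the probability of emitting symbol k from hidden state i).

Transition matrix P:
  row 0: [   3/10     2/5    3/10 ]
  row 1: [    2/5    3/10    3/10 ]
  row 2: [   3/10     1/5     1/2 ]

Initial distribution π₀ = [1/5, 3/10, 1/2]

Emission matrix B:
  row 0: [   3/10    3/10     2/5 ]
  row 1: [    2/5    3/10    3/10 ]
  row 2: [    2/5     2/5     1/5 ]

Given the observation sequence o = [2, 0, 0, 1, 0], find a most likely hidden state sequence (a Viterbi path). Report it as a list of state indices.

path = [2, 2, 2, 2, 2]

t=0: δ = [8.000e-02, 9.000e-02, 1.000e-01]  (obs o_0=2)
t=1: δ = [1.080e-02, 1.280e-02, 2.000e-02]  ψ = [1, 0, 2]  (obs o_1=0)
t=2: δ = [1.800e-03, 1.728e-03, 4.000e-03]  ψ = [2, 0, 2]  (obs o_2=0)
t=3: δ = [3.600e-04, 2.400e-04, 8.000e-04]  ψ = [2, 2, 2]  (obs o_3=1)
t=4: δ = [7.200e-05, 6.400e-05, 1.600e-04]  ψ = [2, 2, 2]  (obs o_4=0)
backtrack: best end state = 2; path = [2, 2, 2, 2, 2]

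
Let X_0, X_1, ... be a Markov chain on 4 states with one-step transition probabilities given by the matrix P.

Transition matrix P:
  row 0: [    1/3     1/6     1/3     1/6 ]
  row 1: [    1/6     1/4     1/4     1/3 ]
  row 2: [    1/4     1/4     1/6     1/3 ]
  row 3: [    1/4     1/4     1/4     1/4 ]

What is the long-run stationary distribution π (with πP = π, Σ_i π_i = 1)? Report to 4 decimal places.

π = [0.2519, 0.2290, 0.2501, 0.2689]

Balance equations π_j = Σ_i π_i·P[i][j]:
  π_0 = 1/3·π_0 + 1/6·π_1 + 1/4·π_2 + 1/4·π_3
  π_1 = 1/6·π_0 + 1/4·π_1 + 1/4·π_2 + 1/4·π_3
  π_2 = 1/3·π_0 + 1/4·π_1 + 1/6·π_2 + 1/4·π_3
  normalize: π_0 + π_1 + π_2 + π_3 = 1
Solving the linear system gives exactly π = [33/131, 30/131, 426/1703, 458/1703].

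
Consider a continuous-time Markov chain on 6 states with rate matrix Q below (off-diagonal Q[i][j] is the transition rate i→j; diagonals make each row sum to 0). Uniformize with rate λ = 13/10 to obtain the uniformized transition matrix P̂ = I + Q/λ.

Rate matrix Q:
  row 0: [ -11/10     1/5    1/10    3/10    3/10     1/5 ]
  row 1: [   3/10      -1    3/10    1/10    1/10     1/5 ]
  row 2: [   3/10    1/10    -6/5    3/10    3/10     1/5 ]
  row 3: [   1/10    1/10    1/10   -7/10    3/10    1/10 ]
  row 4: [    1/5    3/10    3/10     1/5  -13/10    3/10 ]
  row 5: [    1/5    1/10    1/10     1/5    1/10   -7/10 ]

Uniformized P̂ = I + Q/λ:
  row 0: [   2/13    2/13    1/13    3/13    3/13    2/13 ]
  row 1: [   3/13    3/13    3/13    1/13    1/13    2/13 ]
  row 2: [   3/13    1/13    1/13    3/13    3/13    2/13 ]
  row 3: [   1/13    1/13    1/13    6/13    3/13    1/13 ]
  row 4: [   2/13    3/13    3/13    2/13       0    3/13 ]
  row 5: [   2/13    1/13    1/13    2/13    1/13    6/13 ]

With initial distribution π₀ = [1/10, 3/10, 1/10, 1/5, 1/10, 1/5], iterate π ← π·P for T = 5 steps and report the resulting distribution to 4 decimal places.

π = [0.1549, 0.1313, 0.1194, 0.2379, 0.1446, 0.2120]

t=0: π = [0.1000, 0.3000, 0.1000, 0.2000, 0.1000, 0.2000]
t=1: π = [0.1692, 0.1462, 0.1385, 0.2077, 0.1308, 0.2077]
t=2: π = [0.1598, 0.1325, 0.1195, 0.2302, 0.1462, 0.2118]
t=3: π = [0.1555, 0.1321, 0.1198, 0.2360, 0.1441, 0.2126]
t=4: π = [0.1551, 0.1314, 0.1194, 0.2375, 0.1445, 0.2122]
t=5: π = [0.1549, 0.1313, 0.1194, 0.2379, 0.1446, 0.2120]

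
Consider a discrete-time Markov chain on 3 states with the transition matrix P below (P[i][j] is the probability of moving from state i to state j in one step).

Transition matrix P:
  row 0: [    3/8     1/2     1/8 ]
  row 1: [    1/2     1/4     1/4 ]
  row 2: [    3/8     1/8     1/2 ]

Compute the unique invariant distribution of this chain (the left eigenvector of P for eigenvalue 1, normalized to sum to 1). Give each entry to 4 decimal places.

Balance equations π_j = Σ_i π_i·P[i][j]:
  π_0 = 3/8·π_0 + 1/2·π_1 + 3/8·π_2
  π_1 = 1/2·π_0 + 1/4·π_1 + 1/8·π_2
  normalize: π_0 + π_1 + π_2 = 1
Solving the linear system gives exactly π = [22/53, 17/53, 14/53].

π = [0.4151, 0.3208, 0.2642]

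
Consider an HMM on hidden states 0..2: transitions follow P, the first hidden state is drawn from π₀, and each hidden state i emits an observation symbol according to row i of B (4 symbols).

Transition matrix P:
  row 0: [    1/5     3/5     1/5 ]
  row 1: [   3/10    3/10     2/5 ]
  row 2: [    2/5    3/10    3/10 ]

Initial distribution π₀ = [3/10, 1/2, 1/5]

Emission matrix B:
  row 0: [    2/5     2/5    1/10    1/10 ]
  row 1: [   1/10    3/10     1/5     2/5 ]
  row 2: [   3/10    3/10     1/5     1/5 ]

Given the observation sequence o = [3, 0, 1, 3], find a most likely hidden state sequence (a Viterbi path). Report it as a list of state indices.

t=0: δ = [3.000e-02, 2.000e-01, 4.000e-02]  (obs o_0=3)
t=1: δ = [2.400e-02, 6.000e-03, 2.400e-02]  ψ = [1, 1, 1]  (obs o_1=0)
t=2: δ = [3.840e-03, 4.320e-03, 2.160e-03]  ψ = [2, 0, 2]  (obs o_2=1)
t=3: δ = [1.296e-04, 9.216e-04, 3.456e-04]  ψ = [1, 0, 1]  (obs o_3=3)
backtrack: best end state = 1; path = [1, 2, 0, 1]

path = [1, 2, 0, 1]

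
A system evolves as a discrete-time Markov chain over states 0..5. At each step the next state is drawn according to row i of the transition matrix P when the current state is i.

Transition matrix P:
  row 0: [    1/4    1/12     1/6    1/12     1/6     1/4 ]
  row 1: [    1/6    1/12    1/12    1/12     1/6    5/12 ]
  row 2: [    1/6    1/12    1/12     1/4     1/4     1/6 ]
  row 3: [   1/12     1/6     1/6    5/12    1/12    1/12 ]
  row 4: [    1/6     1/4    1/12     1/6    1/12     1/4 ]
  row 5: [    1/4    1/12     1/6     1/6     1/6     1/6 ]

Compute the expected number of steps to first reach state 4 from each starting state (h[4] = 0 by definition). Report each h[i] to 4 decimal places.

First-step conditioning: h[4] = 0; for i ≠ 4, h[i] = 1 + Σ_k P[i][k]·h[k].
  h[0] = 1 + 1/4·h[0] + 1/12·h[1] + 1/6·h[2] + 1/12·h[3] + 1/4·h[5]
  h[1] = 1 + 1/6·h[0] + 1/12·h[1] + 1/12·h[2] + 1/12·h[3] + 5/12·h[5]
  h[2] = 1 + 1/6·h[0] + 1/12·h[1] + 1/12·h[2] + 1/4·h[3] + 1/6·h[5]
  h[3] = 1 + 1/12·h[0] + 1/6·h[1] + 1/6·h[2] + 5/12·h[3] + 1/12·h[5]
  h[5] = 1 + 1/4·h[0] + 1/12·h[1] + 1/6·h[2] + 1/6·h[3] + 1/6·h[5]
Solving the 5×5 linear system over states ≠ 4 gives exactly h = [66140/10797, 66568/10797, 62260/10797, 24768/3599, 0, 22256/3599] (h[4] = 0 is the target).

h = [6.1258, 6.1654, 5.7664, 6.8819, 0.0000, 6.1839]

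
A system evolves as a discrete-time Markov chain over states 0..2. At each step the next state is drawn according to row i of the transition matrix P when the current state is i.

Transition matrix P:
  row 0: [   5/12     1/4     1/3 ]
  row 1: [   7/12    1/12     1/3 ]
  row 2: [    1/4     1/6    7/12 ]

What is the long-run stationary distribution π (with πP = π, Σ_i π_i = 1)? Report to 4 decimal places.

π = [0.3730, 0.1825, 0.4444]

Balance equations π_j = Σ_i π_i·P[i][j]:
  π_0 = 5/12·π_0 + 7/12·π_1 + 1/4·π_2
  π_1 = 1/4·π_0 + 1/12·π_1 + 1/6·π_2
  normalize: π_0 + π_1 + π_2 = 1
Solving the linear system gives exactly π = [47/126, 23/126, 4/9].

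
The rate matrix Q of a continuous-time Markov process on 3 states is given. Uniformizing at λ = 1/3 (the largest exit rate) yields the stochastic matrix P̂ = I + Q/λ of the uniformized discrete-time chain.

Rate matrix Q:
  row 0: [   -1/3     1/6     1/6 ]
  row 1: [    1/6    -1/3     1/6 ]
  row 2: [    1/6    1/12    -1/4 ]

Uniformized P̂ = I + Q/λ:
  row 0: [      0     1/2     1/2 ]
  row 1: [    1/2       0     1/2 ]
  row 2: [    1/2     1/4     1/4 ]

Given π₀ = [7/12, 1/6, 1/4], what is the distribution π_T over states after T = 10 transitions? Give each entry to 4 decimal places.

π = [0.3336, 0.2664, 0.4000]

t=0: π = [0.5833, 0.1667, 0.2500]
t=1: π = [0.2083, 0.3542, 0.4375]
t=2: π = [0.3958, 0.2135, 0.3906]
t=3: π = [0.3021, 0.2956, 0.4023]
t=4: π = [0.3490, 0.2516, 0.3994]
t=5: π = [0.3255, 0.2743, 0.4001]
t=6: π = [0.3372, 0.2628, 0.4000]
t=7: π = [0.3314, 0.2686, 0.4000]
t=8: π = [0.3343, 0.2657, 0.4000]
t=9: π = [0.3328, 0.2672, 0.4000]
t=10: π = [0.3336, 0.2664, 0.4000]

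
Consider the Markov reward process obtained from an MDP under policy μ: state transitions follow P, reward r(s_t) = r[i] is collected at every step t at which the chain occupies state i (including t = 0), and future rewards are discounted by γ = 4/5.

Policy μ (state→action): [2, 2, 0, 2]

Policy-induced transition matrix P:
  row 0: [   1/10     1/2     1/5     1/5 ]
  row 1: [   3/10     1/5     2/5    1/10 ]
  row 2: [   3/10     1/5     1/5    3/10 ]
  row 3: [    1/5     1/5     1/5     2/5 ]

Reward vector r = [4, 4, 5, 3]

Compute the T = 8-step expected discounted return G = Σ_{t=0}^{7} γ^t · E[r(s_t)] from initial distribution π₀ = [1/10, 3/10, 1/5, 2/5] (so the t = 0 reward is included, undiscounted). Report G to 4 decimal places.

G = 16.4389

t=0: π = [0.1000, 0.3000, 0.2000, 0.4000], E[r] = 3.8000, γ^t·E[r] = 3.800000, running G = 3.800000
t=1: π = [0.2400, 0.2300, 0.2600, 0.2700], E[r] = 3.9900, γ^t·E[r] = 3.192000, running G = 6.992000
t=2: π = [0.2250, 0.2720, 0.2460, 0.2570], E[r] = 3.9890, γ^t·E[r] = 2.552960, running G = 9.544960
t=3: π = [0.2293, 0.2675, 0.2544, 0.2488], E[r] = 4.0056, γ^t·E[r] = 2.050867, running G = 11.595827
t=4: π = [0.2293, 0.2688, 0.2535, 0.2485], E[r] = 4.0051, γ^t·E[r] = 1.640468, running G = 13.236296
t=5: π = [0.2293, 0.2688, 0.2538, 0.2482], E[r] = 4.0056, γ^t·E[r] = 1.312554, running G = 14.548850
t=6: π = [0.2293, 0.2688, 0.2538, 0.2481], E[r] = 4.0056, γ^t·E[r] = 1.050051, running G = 15.598900
t=7: π = [0.2293, 0.2688, 0.2538, 0.2481], E[r] = 4.0056, γ^t·E[r] = 0.840043, running G = 16.438943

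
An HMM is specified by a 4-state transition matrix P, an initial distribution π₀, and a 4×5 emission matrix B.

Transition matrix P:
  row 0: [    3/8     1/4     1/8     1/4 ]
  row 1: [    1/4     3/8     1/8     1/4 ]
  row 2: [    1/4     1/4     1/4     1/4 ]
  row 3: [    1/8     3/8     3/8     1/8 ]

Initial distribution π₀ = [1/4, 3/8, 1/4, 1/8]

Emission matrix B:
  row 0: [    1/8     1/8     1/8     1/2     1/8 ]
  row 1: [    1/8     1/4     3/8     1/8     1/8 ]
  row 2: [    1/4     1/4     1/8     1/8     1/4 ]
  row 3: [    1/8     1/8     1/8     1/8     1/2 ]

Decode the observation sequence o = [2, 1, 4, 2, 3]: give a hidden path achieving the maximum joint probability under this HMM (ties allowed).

t=0: δ = [3.125e-02, 1.406e-01, 3.125e-02, 1.562e-02]  (obs o_0=2)
t=1: δ = [4.395e-03, 1.318e-02, 4.395e-03, 4.395e-03]  ψ = [1, 1, 1, 1]  (obs o_1=1)
t=2: δ = [4.120e-04, 6.180e-04, 4.120e-04, 1.648e-03]  ψ = [1, 1, 1, 1]  (obs o_2=4)
t=3: δ = [2.575e-05, 2.317e-04, 7.725e-05, 2.575e-05]  ψ = [3, 3, 3, 3]  (obs o_3=2)
t=4: δ = [2.897e-05, 1.086e-05, 3.621e-06, 7.242e-06]  ψ = [1, 1, 1, 1]  (obs o_4=3)
backtrack: best end state = 0; path = [1, 1, 3, 1, 0]

path = [1, 1, 3, 1, 0]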